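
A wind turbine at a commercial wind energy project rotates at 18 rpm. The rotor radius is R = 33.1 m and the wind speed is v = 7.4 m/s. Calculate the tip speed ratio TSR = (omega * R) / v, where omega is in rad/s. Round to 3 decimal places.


Convert rotational speed to rad/s:
  omega = 18 * 2 * pi / 60 = 1.885 rad/s
Compute tip speed:
  v_tip = omega * R = 1.885 * 33.1 = 62.392 m/s
Tip speed ratio:
  TSR = v_tip / v_wind = 62.392 / 7.4 = 8.431

8.431


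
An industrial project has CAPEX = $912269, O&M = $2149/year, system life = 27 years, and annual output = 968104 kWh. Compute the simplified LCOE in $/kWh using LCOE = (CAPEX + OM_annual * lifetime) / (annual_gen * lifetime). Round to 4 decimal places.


Total cost = CAPEX + OM * lifetime = 912269 + 2149 * 27 = 912269 + 58023 = 970292
Total generation = annual * lifetime = 968104 * 27 = 26138808 kWh
LCOE = 970292 / 26138808
LCOE = 0.0371 $/kWh

0.0371


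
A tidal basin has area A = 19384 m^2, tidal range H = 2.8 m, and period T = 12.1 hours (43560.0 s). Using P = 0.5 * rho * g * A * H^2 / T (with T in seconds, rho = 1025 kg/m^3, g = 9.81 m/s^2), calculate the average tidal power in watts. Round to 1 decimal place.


Convert period to seconds: T = 12.1 * 3600 = 43560.0 s
H^2 = 2.8^2 = 7.84
P = 0.5 * rho * g * A * H^2 / T
P = 0.5 * 1025 * 9.81 * 19384 * 7.84 / 43560.0
P = 17540.2 W

17540.2


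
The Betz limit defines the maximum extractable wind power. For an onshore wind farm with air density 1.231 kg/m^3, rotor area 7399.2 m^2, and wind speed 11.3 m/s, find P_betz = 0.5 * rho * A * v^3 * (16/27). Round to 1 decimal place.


The Betz coefficient Cp_max = 16/27 = 0.5926
v^3 = 11.3^3 = 1442.897
P_betz = 0.5 * rho * A * v^3 * Cp_max
P_betz = 0.5 * 1.231 * 7399.2 * 1442.897 * 0.5926
P_betz = 3894075.5 W

3894075.5


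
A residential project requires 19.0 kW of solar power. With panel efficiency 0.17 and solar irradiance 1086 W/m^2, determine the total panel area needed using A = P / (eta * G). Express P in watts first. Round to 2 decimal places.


Convert target power to watts: P = 19.0 * 1000 = 19000.0 W
Compute denominator: eta * G = 0.17 * 1086 = 184.62
Required area A = P / (eta * G) = 19000.0 / 184.62
A = 102.91 m^2

102.91


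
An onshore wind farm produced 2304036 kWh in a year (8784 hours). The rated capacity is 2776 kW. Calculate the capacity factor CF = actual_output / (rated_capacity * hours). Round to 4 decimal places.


Capacity factor = actual output / maximum possible output
Maximum possible = rated * hours = 2776 * 8784 = 24384384 kWh
CF = 2304036 / 24384384
CF = 0.0945

0.0945


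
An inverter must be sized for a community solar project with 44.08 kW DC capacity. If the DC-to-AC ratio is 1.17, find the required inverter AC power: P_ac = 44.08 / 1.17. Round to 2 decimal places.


The inverter AC capacity is determined by the DC/AC ratio.
Given: P_dc = 44.08 kW, DC/AC ratio = 1.17
P_ac = P_dc / ratio = 44.08 / 1.17
P_ac = 37.68 kW

37.68


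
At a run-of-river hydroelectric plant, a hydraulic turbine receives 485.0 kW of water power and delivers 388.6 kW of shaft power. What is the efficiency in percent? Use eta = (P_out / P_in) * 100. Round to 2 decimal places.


Turbine efficiency = (output power / input power) * 100
eta = (388.6 / 485.0) * 100
eta = 80.12%

80.12


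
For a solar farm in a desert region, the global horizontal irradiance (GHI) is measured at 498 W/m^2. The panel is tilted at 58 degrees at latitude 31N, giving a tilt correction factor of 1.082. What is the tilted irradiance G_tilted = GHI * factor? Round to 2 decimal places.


Identify the given values:
  GHI = 498 W/m^2, tilt correction factor = 1.082
Apply the formula G_tilted = GHI * factor:
  G_tilted = 498 * 1.082
  G_tilted = 538.84 W/m^2

538.84


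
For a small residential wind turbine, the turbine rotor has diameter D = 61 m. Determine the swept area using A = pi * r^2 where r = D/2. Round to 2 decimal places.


Compute the rotor radius:
  r = D / 2 = 61 / 2 = 30.5 m
Calculate swept area:
  A = pi * r^2 = pi * 30.5^2
  A = 2922.47 m^2

2922.47


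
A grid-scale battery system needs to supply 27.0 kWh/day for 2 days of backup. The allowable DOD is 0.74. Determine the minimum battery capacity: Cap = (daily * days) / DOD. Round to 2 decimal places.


Total energy needed = daily * days = 27.0 * 2 = 54.0 kWh
Account for depth of discharge:
  Cap = total_energy / DOD = 54.0 / 0.74
  Cap = 72.97 kWh

72.97


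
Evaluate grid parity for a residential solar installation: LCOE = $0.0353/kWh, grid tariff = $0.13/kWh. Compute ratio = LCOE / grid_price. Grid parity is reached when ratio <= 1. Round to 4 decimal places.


Compare LCOE to grid price:
  LCOE = $0.0353/kWh, Grid price = $0.13/kWh
  Ratio = LCOE / grid_price = 0.0353 / 0.13 = 0.2715
  Grid parity achieved (ratio <= 1)? yes

0.2715


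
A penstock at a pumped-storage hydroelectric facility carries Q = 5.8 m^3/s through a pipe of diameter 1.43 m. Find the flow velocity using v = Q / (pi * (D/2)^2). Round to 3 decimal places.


Compute pipe cross-sectional area:
  A = pi * (D/2)^2 = pi * (1.43/2)^2 = 1.6061 m^2
Calculate velocity:
  v = Q / A = 5.8 / 1.6061
  v = 3.611 m/s

3.611


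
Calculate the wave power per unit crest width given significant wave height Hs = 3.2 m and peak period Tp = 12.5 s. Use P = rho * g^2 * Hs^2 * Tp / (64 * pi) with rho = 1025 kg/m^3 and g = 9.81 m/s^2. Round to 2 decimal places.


Apply wave power formula:
  g^2 = 9.81^2 = 96.2361
  Hs^2 = 3.2^2 = 10.24
  Numerator = rho * g^2 * Hs^2 * Tp = 1025 * 96.2361 * 10.24 * 12.5 = 12626176.32
  Denominator = 64 * pi = 201.0619
  P = 12626176.32 / 201.0619 = 62797.45 W/m

62797.45


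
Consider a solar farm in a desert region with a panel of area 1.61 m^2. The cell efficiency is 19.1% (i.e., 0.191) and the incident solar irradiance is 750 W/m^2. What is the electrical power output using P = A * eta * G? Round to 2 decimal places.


Use the solar power formula P = A * eta * G.
Given: A = 1.61 m^2, eta = 0.191, G = 750 W/m^2
P = 1.61 * 0.191 * 750
P = 230.63 W

230.63


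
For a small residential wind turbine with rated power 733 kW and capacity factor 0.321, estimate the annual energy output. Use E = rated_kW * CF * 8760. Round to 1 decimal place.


Annual energy = rated_kW * capacity_factor * hours_per_year
Given: P_rated = 733 kW, CF = 0.321, hours = 8760
E = 733 * 0.321 * 8760
E = 2061166.7 kWh

2061166.7


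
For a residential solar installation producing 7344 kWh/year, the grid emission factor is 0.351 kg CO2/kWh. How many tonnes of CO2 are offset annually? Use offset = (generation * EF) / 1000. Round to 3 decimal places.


CO2 offset in kg = generation * emission_factor
CO2 offset = 7344 * 0.351 = 2577.74 kg
Convert to tonnes:
  CO2 offset = 2577.74 / 1000 = 2.578 tonnes

2.578


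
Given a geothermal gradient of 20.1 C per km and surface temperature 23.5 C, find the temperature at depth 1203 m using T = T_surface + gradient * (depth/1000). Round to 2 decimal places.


Convert depth to km: 1203 / 1000 = 1.203 km
Temperature increase = gradient * depth_km = 20.1 * 1.203 = 24.18 C
Temperature at depth = T_surface + delta_T = 23.5 + 24.18
T = 47.68 C

47.68


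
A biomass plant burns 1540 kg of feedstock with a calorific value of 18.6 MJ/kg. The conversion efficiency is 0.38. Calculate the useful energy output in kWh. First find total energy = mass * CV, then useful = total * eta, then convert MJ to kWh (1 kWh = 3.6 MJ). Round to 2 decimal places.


Total energy = mass * CV = 1540 * 18.6 = 28644.0 MJ
Useful energy = total * eta = 28644.0 * 0.38 = 10884.72 MJ
Convert to kWh: 10884.72 / 3.6
Useful energy = 3023.53 kWh

3023.53


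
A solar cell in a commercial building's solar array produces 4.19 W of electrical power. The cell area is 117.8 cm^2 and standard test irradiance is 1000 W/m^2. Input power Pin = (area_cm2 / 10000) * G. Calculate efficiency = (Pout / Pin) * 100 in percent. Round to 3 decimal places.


First compute the input power:
  Pin = area_cm2 / 10000 * G = 117.8 / 10000 * 1000 = 11.78 W
Then compute efficiency:
  Efficiency = (Pout / Pin) * 100 = (4.19 / 11.78) * 100
  Efficiency = 35.569%

35.569


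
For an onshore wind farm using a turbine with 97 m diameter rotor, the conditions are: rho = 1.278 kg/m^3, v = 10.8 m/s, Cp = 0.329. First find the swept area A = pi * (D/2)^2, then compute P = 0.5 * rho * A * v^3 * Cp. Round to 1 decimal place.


Step 1 -- Compute swept area:
  A = pi * (D/2)^2 = pi * (97/2)^2 = 7389.81 m^2
Step 2 -- Apply wind power equation:
  P = 0.5 * rho * A * v^3 * Cp
  v^3 = 10.8^3 = 1259.712
  P = 0.5 * 1.278 * 7389.81 * 1259.712 * 0.329
  P = 1957047.5 W

1957047.5


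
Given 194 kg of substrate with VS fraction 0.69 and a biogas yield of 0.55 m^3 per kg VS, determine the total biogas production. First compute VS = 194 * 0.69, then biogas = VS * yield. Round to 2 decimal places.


Compute volatile solids:
  VS = mass * VS_fraction = 194 * 0.69 = 133.86 kg
Calculate biogas volume:
  Biogas = VS * specific_yield = 133.86 * 0.55
  Biogas = 73.62 m^3

73.62


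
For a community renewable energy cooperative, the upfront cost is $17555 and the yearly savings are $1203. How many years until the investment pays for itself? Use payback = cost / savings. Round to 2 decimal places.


Simple payback period = initial cost / annual savings
Payback = 17555 / 1203
Payback = 14.59 years

14.59


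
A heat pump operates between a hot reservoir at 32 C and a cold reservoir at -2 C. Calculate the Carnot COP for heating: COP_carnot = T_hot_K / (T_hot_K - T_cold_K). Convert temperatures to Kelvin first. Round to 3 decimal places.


Convert to Kelvin:
  T_hot = 32 + 273.15 = 305.15 K
  T_cold = -2 + 273.15 = 271.15 K
Apply Carnot COP formula:
  COP = T_hot_K / (T_hot_K - T_cold_K) = 305.15 / 34.0
  COP = 8.975

8.975


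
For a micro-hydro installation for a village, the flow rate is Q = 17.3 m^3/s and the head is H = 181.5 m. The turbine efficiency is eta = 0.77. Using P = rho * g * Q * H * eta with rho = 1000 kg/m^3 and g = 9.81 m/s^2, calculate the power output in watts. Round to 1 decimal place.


Apply the hydropower formula P = rho * g * Q * H * eta
rho * g = 1000 * 9.81 = 9810.0
P = 9810.0 * 17.3 * 181.5 * 0.77
P = 23718240.3 W

23718240.3


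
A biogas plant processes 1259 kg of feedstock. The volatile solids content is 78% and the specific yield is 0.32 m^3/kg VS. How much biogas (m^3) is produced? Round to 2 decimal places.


Compute volatile solids:
  VS = mass * VS_fraction = 1259 * 0.78 = 982.02 kg
Calculate biogas volume:
  Biogas = VS * specific_yield = 982.02 * 0.32
  Biogas = 314.25 m^3

314.25


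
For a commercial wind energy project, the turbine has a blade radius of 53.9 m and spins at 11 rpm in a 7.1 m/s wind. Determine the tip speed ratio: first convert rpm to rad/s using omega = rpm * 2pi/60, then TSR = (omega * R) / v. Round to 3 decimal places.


Convert rotational speed to rad/s:
  omega = 11 * 2 * pi / 60 = 1.1519 rad/s
Compute tip speed:
  v_tip = omega * R = 1.1519 * 53.9 = 62.088 m/s
Tip speed ratio:
  TSR = v_tip / v_wind = 62.088 / 7.1 = 8.745

8.745


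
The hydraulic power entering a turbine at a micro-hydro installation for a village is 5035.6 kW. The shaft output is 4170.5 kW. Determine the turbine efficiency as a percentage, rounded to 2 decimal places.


Turbine efficiency = (output power / input power) * 100
eta = (4170.5 / 5035.6) * 100
eta = 82.82%

82.82


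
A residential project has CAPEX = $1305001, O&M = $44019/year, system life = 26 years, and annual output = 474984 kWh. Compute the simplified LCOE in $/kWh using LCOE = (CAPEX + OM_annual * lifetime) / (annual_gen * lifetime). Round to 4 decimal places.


Total cost = CAPEX + OM * lifetime = 1305001 + 44019 * 26 = 1305001 + 1144494 = 2449495
Total generation = annual * lifetime = 474984 * 26 = 12349584 kWh
LCOE = 2449495 / 12349584
LCOE = 0.1983 $/kWh

0.1983


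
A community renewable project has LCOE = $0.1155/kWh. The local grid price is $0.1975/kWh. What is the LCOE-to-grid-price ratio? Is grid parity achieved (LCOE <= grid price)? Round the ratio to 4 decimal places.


Compare LCOE to grid price:
  LCOE = $0.1155/kWh, Grid price = $0.1975/kWh
  Ratio = LCOE / grid_price = 0.1155 / 0.1975 = 0.5848
  Grid parity achieved (ratio <= 1)? yes

0.5848


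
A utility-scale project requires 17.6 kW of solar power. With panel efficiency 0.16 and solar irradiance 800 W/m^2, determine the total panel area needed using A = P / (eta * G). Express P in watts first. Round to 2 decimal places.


Convert target power to watts: P = 17.6 * 1000 = 17600.0 W
Compute denominator: eta * G = 0.16 * 800 = 128.0
Required area A = P / (eta * G) = 17600.0 / 128.0
A = 137.50 m^2

137.50


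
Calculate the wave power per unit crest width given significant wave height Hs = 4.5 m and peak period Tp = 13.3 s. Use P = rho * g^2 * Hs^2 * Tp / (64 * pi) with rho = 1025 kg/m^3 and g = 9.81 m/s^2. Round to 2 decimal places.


Apply wave power formula:
  g^2 = 9.81^2 = 96.2361
  Hs^2 = 4.5^2 = 20.25
  Numerator = rho * g^2 * Hs^2 * Tp = 1025 * 96.2361 * 20.25 * 13.3 = 26566757.32
  Denominator = 64 * pi = 201.0619
  P = 26566757.32 / 201.0619 = 132132.21 W/m

132132.21


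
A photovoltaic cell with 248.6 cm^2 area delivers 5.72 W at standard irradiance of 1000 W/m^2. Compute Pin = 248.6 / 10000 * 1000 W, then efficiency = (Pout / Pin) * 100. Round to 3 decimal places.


First compute the input power:
  Pin = area_cm2 / 10000 * G = 248.6 / 10000 * 1000 = 24.86 W
Then compute efficiency:
  Efficiency = (Pout / Pin) * 100 = (5.72 / 24.86) * 100
  Efficiency = 23.009%

23.009


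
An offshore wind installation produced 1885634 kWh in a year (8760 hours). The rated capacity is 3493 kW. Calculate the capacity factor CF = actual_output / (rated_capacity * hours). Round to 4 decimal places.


Capacity factor = actual output / maximum possible output
Maximum possible = rated * hours = 3493 * 8760 = 30598680 kWh
CF = 1885634 / 30598680
CF = 0.0616

0.0616


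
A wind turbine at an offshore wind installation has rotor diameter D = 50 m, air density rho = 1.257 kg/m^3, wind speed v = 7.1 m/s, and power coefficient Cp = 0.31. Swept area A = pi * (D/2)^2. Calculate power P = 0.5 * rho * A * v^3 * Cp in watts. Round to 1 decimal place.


Step 1 -- Compute swept area:
  A = pi * (D/2)^2 = pi * (50/2)^2 = 1963.5 m^2
Step 2 -- Apply wind power equation:
  P = 0.5 * rho * A * v^3 * Cp
  v^3 = 7.1^3 = 357.911
  P = 0.5 * 1.257 * 1963.5 * 357.911 * 0.31
  P = 136921.6 W

136921.6


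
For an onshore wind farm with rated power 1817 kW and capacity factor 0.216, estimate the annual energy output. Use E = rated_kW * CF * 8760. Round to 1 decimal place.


Annual energy = rated_kW * capacity_factor * hours_per_year
Given: P_rated = 1817 kW, CF = 0.216, hours = 8760
E = 1817 * 0.216 * 8760
E = 3438054.7 kWh

3438054.7


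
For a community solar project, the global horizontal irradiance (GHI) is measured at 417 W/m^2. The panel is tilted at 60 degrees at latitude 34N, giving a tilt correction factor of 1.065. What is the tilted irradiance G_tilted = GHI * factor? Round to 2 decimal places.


Identify the given values:
  GHI = 417 W/m^2, tilt correction factor = 1.065
Apply the formula G_tilted = GHI * factor:
  G_tilted = 417 * 1.065
  G_tilted = 444.11 W/m^2

444.11


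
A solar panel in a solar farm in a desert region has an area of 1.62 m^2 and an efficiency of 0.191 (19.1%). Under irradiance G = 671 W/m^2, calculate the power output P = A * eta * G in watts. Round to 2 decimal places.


Use the solar power formula P = A * eta * G.
Given: A = 1.62 m^2, eta = 0.191, G = 671 W/m^2
P = 1.62 * 0.191 * 671
P = 207.62 W

207.62


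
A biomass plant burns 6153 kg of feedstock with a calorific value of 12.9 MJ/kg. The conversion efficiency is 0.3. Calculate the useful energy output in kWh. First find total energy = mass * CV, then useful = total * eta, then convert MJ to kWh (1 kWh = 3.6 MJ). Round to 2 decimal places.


Total energy = mass * CV = 6153 * 12.9 = 79373.7 MJ
Useful energy = total * eta = 79373.7 * 0.3 = 23812.11 MJ
Convert to kWh: 23812.11 / 3.6
Useful energy = 6614.48 kWh

6614.48


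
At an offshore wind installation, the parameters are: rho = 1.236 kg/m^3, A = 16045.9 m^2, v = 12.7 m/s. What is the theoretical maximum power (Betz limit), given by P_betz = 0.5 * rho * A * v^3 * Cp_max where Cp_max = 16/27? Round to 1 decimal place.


The Betz coefficient Cp_max = 16/27 = 0.5926
v^3 = 12.7^3 = 2048.383
P_betz = 0.5 * rho * A * v^3 * Cp_max
P_betz = 0.5 * 1.236 * 16045.9 * 2048.383 * 0.5926
P_betz = 12037046.5 W

12037046.5


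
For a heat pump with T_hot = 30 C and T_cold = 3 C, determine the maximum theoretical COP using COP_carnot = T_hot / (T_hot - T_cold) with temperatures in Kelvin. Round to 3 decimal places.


Convert to Kelvin:
  T_hot = 30 + 273.15 = 303.15 K
  T_cold = 3 + 273.15 = 276.15 K
Apply Carnot COP formula:
  COP = T_hot_K / (T_hot_K - T_cold_K) = 303.15 / 27.0
  COP = 11.228

11.228


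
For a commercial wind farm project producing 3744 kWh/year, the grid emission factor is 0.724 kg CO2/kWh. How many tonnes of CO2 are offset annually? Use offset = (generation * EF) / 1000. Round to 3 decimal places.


CO2 offset in kg = generation * emission_factor
CO2 offset = 3744 * 0.724 = 2710.66 kg
Convert to tonnes:
  CO2 offset = 2710.66 / 1000 = 2.711 tonnes

2.711


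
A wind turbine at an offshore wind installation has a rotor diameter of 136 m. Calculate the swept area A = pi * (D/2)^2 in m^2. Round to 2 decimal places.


Compute the rotor radius:
  r = D / 2 = 136 / 2 = 68.0 m
Calculate swept area:
  A = pi * r^2 = pi * 68.0^2
  A = 14526.72 m^2

14526.72


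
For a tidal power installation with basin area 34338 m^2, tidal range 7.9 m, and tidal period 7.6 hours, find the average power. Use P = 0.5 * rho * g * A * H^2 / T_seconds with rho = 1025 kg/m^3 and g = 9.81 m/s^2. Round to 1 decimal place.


Convert period to seconds: T = 7.6 * 3600 = 27360.0 s
H^2 = 7.9^2 = 62.41
P = 0.5 * rho * g * A * H^2 / T
P = 0.5 * 1025 * 9.81 * 34338 * 62.41 / 27360.0
P = 393800.2 W

393800.2


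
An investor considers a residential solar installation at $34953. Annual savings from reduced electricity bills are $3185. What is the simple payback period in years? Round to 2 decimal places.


Simple payback period = initial cost / annual savings
Payback = 34953 / 3185
Payback = 10.97 years

10.97


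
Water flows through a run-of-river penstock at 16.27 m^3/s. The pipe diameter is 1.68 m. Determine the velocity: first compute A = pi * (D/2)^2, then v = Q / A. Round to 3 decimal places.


Compute pipe cross-sectional area:
  A = pi * (D/2)^2 = pi * (1.68/2)^2 = 2.2167 m^2
Calculate velocity:
  v = Q / A = 16.27 / 2.2167
  v = 7.340 m/s

7.340


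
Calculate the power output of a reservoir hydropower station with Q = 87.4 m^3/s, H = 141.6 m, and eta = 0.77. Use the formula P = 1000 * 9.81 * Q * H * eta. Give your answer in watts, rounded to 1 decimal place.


Apply the hydropower formula P = rho * g * Q * H * eta
rho * g = 1000 * 9.81 = 9810.0
P = 9810.0 * 87.4 * 141.6 * 0.77
P = 93483382.6 W

93483382.6


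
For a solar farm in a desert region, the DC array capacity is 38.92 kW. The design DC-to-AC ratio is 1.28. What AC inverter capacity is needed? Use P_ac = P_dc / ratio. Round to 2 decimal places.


The inverter AC capacity is determined by the DC/AC ratio.
Given: P_dc = 38.92 kW, DC/AC ratio = 1.28
P_ac = P_dc / ratio = 38.92 / 1.28
P_ac = 30.41 kW

30.41


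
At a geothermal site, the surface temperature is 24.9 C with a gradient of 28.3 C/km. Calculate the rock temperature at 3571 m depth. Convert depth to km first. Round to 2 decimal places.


Convert depth to km: 3571 / 1000 = 3.571 km
Temperature increase = gradient * depth_km = 28.3 * 3.571 = 101.06 C
Temperature at depth = T_surface + delta_T = 24.9 + 101.06
T = 125.96 C

125.96


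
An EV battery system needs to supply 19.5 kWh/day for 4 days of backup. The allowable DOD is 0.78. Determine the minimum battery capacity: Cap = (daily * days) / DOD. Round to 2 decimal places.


Total energy needed = daily * days = 19.5 * 4 = 78.0 kWh
Account for depth of discharge:
  Cap = total_energy / DOD = 78.0 / 0.78
  Cap = 100.00 kWh

100.00


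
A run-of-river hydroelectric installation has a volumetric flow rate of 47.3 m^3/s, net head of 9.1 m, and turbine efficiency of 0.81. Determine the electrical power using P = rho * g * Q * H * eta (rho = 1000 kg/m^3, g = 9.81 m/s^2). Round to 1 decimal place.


Apply the hydropower formula P = rho * g * Q * H * eta
rho * g = 1000 * 9.81 = 9810.0
P = 9810.0 * 47.3 * 9.1 * 0.81
P = 3420239.8 W

3420239.8


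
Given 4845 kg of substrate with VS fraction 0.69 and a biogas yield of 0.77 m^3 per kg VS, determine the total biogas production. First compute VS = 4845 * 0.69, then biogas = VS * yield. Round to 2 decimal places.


Compute volatile solids:
  VS = mass * VS_fraction = 4845 * 0.69 = 3343.05 kg
Calculate biogas volume:
  Biogas = VS * specific_yield = 3343.05 * 0.77
  Biogas = 2574.15 m^3

2574.15


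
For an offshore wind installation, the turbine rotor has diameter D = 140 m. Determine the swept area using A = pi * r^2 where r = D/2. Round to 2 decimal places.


Compute the rotor radius:
  r = D / 2 = 140 / 2 = 70.0 m
Calculate swept area:
  A = pi * r^2 = pi * 70.0^2
  A = 15393.80 m^2

15393.80


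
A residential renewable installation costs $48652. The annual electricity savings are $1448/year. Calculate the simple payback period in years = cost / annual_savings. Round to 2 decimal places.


Simple payback period = initial cost / annual savings
Payback = 48652 / 1448
Payback = 33.60 years

33.60


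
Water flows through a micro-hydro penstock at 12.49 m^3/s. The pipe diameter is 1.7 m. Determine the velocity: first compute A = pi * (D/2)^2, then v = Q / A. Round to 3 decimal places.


Compute pipe cross-sectional area:
  A = pi * (D/2)^2 = pi * (1.7/2)^2 = 2.2698 m^2
Calculate velocity:
  v = Q / A = 12.49 / 2.2698
  v = 5.503 m/s

5.503


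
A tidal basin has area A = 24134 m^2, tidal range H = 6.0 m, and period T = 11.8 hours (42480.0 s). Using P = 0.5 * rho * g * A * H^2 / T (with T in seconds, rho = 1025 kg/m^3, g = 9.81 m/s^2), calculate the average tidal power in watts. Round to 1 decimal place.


Convert period to seconds: T = 11.8 * 3600 = 42480.0 s
H^2 = 6.0^2 = 36.0
P = 0.5 * rho * g * A * H^2 / T
P = 0.5 * 1025 * 9.81 * 24134 * 36.0 / 42480.0
P = 102827.7 W

102827.7


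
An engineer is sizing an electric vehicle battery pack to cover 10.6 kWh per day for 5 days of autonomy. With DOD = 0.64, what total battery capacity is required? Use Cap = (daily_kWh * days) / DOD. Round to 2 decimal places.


Total energy needed = daily * days = 10.6 * 5 = 53.0 kWh
Account for depth of discharge:
  Cap = total_energy / DOD = 53.0 / 0.64
  Cap = 82.81 kWh

82.81


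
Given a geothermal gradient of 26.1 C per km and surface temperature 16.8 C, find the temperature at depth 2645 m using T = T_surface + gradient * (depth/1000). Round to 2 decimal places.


Convert depth to km: 2645 / 1000 = 2.645 km
Temperature increase = gradient * depth_km = 26.1 * 2.645 = 69.03 C
Temperature at depth = T_surface + delta_T = 16.8 + 69.03
T = 85.83 C

85.83


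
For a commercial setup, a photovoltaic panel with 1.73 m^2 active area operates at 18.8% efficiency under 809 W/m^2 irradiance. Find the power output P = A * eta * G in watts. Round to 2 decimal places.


Use the solar power formula P = A * eta * G.
Given: A = 1.73 m^2, eta = 0.188, G = 809 W/m^2
P = 1.73 * 0.188 * 809
P = 263.12 W

263.12


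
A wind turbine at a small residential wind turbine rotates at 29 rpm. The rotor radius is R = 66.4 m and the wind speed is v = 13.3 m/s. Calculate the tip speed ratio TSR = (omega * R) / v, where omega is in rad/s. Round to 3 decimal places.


Convert rotational speed to rad/s:
  omega = 29 * 2 * pi / 60 = 3.0369 rad/s
Compute tip speed:
  v_tip = omega * R = 3.0369 * 66.4 = 201.648 m/s
Tip speed ratio:
  TSR = v_tip / v_wind = 201.648 / 13.3 = 15.162

15.162


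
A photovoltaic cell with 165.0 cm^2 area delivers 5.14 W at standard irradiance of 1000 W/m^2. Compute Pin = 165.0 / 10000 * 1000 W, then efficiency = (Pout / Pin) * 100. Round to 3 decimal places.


First compute the input power:
  Pin = area_cm2 / 10000 * G = 165.0 / 10000 * 1000 = 16.5 W
Then compute efficiency:
  Efficiency = (Pout / Pin) * 100 = (5.14 / 16.5) * 100
  Efficiency = 31.152%

31.152


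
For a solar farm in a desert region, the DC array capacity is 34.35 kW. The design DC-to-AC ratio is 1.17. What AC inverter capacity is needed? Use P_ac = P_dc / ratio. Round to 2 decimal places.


The inverter AC capacity is determined by the DC/AC ratio.
Given: P_dc = 34.35 kW, DC/AC ratio = 1.17
P_ac = P_dc / ratio = 34.35 / 1.17
P_ac = 29.36 kW

29.36


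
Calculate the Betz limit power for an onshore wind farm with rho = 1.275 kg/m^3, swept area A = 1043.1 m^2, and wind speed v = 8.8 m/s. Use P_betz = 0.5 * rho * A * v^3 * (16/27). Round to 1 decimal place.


The Betz coefficient Cp_max = 16/27 = 0.5926
v^3 = 8.8^3 = 681.472
P_betz = 0.5 * rho * A * v^3 * Cp_max
P_betz = 0.5 * 1.275 * 1043.1 * 681.472 * 0.5926
P_betz = 268540.9 W

268540.9


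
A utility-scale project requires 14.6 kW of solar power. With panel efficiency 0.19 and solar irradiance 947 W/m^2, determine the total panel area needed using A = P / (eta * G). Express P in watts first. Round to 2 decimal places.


Convert target power to watts: P = 14.6 * 1000 = 14600.0 W
Compute denominator: eta * G = 0.19 * 947 = 179.93
Required area A = P / (eta * G) = 14600.0 / 179.93
A = 81.14 m^2

81.14


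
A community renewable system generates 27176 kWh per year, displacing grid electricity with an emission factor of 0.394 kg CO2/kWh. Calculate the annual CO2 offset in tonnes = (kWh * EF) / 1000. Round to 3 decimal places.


CO2 offset in kg = generation * emission_factor
CO2 offset = 27176 * 0.394 = 10707.34 kg
Convert to tonnes:
  CO2 offset = 10707.34 / 1000 = 10.707 tonnes

10.707


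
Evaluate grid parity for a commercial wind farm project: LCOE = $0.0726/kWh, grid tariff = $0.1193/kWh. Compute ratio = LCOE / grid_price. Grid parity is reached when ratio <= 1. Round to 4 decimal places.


Compare LCOE to grid price:
  LCOE = $0.0726/kWh, Grid price = $0.1193/kWh
  Ratio = LCOE / grid_price = 0.0726 / 0.1193 = 0.6085
  Grid parity achieved (ratio <= 1)? yes

0.6085


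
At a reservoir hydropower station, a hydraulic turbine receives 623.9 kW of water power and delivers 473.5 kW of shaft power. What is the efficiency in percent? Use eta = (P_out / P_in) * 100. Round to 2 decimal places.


Turbine efficiency = (output power / input power) * 100
eta = (473.5 / 623.9) * 100
eta = 75.89%

75.89


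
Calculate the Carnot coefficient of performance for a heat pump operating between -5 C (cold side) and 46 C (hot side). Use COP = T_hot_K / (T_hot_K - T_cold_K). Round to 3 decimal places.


Convert to Kelvin:
  T_hot = 46 + 273.15 = 319.15 K
  T_cold = -5 + 273.15 = 268.15 K
Apply Carnot COP formula:
  COP = T_hot_K / (T_hot_K - T_cold_K) = 319.15 / 51.0
  COP = 6.258

6.258


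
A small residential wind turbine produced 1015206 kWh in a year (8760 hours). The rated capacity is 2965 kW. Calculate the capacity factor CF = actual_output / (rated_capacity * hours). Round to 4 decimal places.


Capacity factor = actual output / maximum possible output
Maximum possible = rated * hours = 2965 * 8760 = 25973400 kWh
CF = 1015206 / 25973400
CF = 0.0391

0.0391


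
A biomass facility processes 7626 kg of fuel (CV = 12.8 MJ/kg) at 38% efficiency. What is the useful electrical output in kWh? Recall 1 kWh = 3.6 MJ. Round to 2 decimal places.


Total energy = mass * CV = 7626 * 12.8 = 97612.8 MJ
Useful energy = total * eta = 97612.8 * 0.38 = 37092.86 MJ
Convert to kWh: 37092.86 / 3.6
Useful energy = 10303.57 kWh

10303.57


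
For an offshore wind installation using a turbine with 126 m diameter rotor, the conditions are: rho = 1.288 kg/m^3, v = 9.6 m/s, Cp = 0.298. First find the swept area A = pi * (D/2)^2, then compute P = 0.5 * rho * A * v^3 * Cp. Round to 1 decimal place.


Step 1 -- Compute swept area:
  A = pi * (D/2)^2 = pi * (126/2)^2 = 12468.98 m^2
Step 2 -- Apply wind power equation:
  P = 0.5 * rho * A * v^3 * Cp
  v^3 = 9.6^3 = 884.736
  P = 0.5 * 1.288 * 12468.98 * 884.736 * 0.298
  P = 2117126.5 W

2117126.5


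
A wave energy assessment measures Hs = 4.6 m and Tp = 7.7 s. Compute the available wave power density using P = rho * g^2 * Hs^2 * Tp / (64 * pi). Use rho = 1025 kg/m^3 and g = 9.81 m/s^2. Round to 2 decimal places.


Apply wave power formula:
  g^2 = 9.81^2 = 96.2361
  Hs^2 = 4.6^2 = 21.16
  Numerator = rho * g^2 * Hs^2 * Tp = 1025 * 96.2361 * 21.16 * 7.7 = 16071938.75
  Denominator = 64 * pi = 201.0619
  P = 16071938.75 / 201.0619 = 79935.27 W/m

79935.27


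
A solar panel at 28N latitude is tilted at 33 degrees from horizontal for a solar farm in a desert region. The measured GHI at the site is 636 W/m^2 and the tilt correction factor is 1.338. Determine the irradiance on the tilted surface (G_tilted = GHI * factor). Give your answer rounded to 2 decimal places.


Identify the given values:
  GHI = 636 W/m^2, tilt correction factor = 1.338
Apply the formula G_tilted = GHI * factor:
  G_tilted = 636 * 1.338
  G_tilted = 850.97 W/m^2

850.97


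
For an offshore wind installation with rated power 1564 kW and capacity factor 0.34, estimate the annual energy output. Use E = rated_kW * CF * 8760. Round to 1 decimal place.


Annual energy = rated_kW * capacity_factor * hours_per_year
Given: P_rated = 1564 kW, CF = 0.34, hours = 8760
E = 1564 * 0.34 * 8760
E = 4658217.6 kWh

4658217.6


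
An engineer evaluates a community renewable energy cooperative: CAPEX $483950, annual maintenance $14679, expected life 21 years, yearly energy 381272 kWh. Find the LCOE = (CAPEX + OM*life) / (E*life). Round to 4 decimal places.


Total cost = CAPEX + OM * lifetime = 483950 + 14679 * 21 = 483950 + 308259 = 792209
Total generation = annual * lifetime = 381272 * 21 = 8006712 kWh
LCOE = 792209 / 8006712
LCOE = 0.0989 $/kWh

0.0989


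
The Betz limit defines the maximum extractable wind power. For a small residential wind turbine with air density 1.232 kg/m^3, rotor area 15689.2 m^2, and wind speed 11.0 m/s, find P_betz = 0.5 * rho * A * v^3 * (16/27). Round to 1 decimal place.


The Betz coefficient Cp_max = 16/27 = 0.5926
v^3 = 11.0^3 = 1331.0
P_betz = 0.5 * rho * A * v^3 * Cp_max
P_betz = 0.5 * 1.232 * 15689.2 * 1331.0 * 0.5926
P_betz = 7622822.1 W

7622822.1


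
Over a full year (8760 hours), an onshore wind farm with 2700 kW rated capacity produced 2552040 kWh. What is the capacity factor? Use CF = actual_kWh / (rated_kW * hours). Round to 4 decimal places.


Capacity factor = actual output / maximum possible output
Maximum possible = rated * hours = 2700 * 8760 = 23652000 kWh
CF = 2552040 / 23652000
CF = 0.1079

0.1079


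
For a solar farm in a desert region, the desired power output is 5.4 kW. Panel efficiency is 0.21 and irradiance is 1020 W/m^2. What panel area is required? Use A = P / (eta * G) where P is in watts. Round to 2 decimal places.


Convert target power to watts: P = 5.4 * 1000 = 5400.0 W
Compute denominator: eta * G = 0.21 * 1020 = 214.2
Required area A = P / (eta * G) = 5400.0 / 214.2
A = 25.21 m^2

25.21


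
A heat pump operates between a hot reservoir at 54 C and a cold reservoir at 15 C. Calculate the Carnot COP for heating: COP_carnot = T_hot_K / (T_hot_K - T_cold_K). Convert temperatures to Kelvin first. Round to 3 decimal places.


Convert to Kelvin:
  T_hot = 54 + 273.15 = 327.15 K
  T_cold = 15 + 273.15 = 288.15 K
Apply Carnot COP formula:
  COP = T_hot_K / (T_hot_K - T_cold_K) = 327.15 / 39.0
  COP = 8.388

8.388


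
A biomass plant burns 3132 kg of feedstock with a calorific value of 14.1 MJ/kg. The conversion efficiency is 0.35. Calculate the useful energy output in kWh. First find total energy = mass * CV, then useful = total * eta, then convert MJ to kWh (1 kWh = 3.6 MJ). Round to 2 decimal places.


Total energy = mass * CV = 3132 * 14.1 = 44161.2 MJ
Useful energy = total * eta = 44161.2 * 0.35 = 15456.42 MJ
Convert to kWh: 15456.42 / 3.6
Useful energy = 4293.45 kWh

4293.45


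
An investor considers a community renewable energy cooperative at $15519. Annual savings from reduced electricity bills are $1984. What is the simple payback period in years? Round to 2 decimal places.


Simple payback period = initial cost / annual savings
Payback = 15519 / 1984
Payback = 7.82 years

7.82


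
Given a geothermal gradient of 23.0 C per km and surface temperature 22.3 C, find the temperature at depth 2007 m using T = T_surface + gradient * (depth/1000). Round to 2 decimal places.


Convert depth to km: 2007 / 1000 = 2.007 km
Temperature increase = gradient * depth_km = 23.0 * 2.007 = 46.16 C
Temperature at depth = T_surface + delta_T = 22.3 + 46.16
T = 68.46 C

68.46


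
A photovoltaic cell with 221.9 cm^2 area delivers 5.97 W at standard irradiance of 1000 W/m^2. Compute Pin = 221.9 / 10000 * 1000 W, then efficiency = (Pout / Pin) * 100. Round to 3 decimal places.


First compute the input power:
  Pin = area_cm2 / 10000 * G = 221.9 / 10000 * 1000 = 22.19 W
Then compute efficiency:
  Efficiency = (Pout / Pin) * 100 = (5.97 / 22.19) * 100
  Efficiency = 26.904%

26.904


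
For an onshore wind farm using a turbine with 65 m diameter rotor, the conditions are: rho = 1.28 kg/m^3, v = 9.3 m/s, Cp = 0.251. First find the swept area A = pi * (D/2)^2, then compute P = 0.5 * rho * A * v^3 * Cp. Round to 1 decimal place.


Step 1 -- Compute swept area:
  A = pi * (D/2)^2 = pi * (65/2)^2 = 3318.31 m^2
Step 2 -- Apply wind power equation:
  P = 0.5 * rho * A * v^3 * Cp
  v^3 = 9.3^3 = 804.357
  P = 0.5 * 1.28 * 3318.31 * 804.357 * 0.251
  P = 428764.8 W

428764.8


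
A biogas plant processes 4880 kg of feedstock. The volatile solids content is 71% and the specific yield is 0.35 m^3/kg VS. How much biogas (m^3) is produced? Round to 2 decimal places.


Compute volatile solids:
  VS = mass * VS_fraction = 4880 * 0.71 = 3464.8 kg
Calculate biogas volume:
  Biogas = VS * specific_yield = 3464.8 * 0.35
  Biogas = 1212.68 m^3

1212.68


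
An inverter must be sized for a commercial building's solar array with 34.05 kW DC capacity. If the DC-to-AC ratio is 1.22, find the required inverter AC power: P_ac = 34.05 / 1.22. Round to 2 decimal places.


The inverter AC capacity is determined by the DC/AC ratio.
Given: P_dc = 34.05 kW, DC/AC ratio = 1.22
P_ac = P_dc / ratio = 34.05 / 1.22
P_ac = 27.91 kW

27.91


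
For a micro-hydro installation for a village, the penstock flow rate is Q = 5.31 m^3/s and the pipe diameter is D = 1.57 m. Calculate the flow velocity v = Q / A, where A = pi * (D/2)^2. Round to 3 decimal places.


Compute pipe cross-sectional area:
  A = pi * (D/2)^2 = pi * (1.57/2)^2 = 1.9359 m^2
Calculate velocity:
  v = Q / A = 5.31 / 1.9359
  v = 2.743 m/s

2.743


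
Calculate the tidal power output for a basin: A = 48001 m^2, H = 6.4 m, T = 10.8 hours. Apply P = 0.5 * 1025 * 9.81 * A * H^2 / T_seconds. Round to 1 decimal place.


Convert period to seconds: T = 10.8 * 3600 = 38880.0 s
H^2 = 6.4^2 = 40.96
P = 0.5 * rho * g * A * H^2 / T
P = 0.5 * 1025 * 9.81 * 48001 * 40.96 / 38880.0
P = 254241.7 W

254241.7


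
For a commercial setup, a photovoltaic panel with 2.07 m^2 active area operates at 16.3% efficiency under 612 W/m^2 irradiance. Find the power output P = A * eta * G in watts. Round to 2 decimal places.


Use the solar power formula P = A * eta * G.
Given: A = 2.07 m^2, eta = 0.163, G = 612 W/m^2
P = 2.07 * 0.163 * 612
P = 206.49 W

206.49


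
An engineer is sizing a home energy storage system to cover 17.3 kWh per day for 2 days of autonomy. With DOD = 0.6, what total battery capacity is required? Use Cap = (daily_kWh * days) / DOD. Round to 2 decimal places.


Total energy needed = daily * days = 17.3 * 2 = 34.6 kWh
Account for depth of discharge:
  Cap = total_energy / DOD = 34.6 / 0.6
  Cap = 57.67 kWh

57.67


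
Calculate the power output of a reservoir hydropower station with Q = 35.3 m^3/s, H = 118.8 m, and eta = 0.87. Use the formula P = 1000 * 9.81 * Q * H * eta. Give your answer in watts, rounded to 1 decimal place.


Apply the hydropower formula P = rho * g * Q * H * eta
rho * g = 1000 * 9.81 = 9810.0
P = 9810.0 * 35.3 * 118.8 * 0.87
P = 35791459.3 W

35791459.3


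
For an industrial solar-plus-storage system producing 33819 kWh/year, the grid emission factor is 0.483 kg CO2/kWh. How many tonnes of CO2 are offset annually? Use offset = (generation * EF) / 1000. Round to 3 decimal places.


CO2 offset in kg = generation * emission_factor
CO2 offset = 33819 * 0.483 = 16334.58 kg
Convert to tonnes:
  CO2 offset = 16334.58 / 1000 = 16.335 tonnes

16.335


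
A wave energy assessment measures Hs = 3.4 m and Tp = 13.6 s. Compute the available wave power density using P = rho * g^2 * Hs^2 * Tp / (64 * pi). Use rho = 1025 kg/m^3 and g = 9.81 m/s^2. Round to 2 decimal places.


Apply wave power formula:
  g^2 = 9.81^2 = 96.2361
  Hs^2 = 3.4^2 = 11.56
  Numerator = rho * g^2 * Hs^2 * Tp = 1025 * 96.2361 * 11.56 * 13.6 = 15508101.07
  Denominator = 64 * pi = 201.0619
  P = 15508101.07 / 201.0619 = 77130.97 W/m

77130.97


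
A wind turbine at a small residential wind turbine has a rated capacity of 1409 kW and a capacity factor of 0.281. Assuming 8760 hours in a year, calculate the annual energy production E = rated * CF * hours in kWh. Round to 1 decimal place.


Annual energy = rated_kW * capacity_factor * hours_per_year
Given: P_rated = 1409 kW, CF = 0.281, hours = 8760
E = 1409 * 0.281 * 8760
E = 3468338.0 kWh

3468338.0


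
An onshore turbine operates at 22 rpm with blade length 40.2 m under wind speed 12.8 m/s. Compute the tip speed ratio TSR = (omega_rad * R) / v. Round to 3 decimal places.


Convert rotational speed to rad/s:
  omega = 22 * 2 * pi / 60 = 2.3038 rad/s
Compute tip speed:
  v_tip = omega * R = 2.3038 * 40.2 = 92.614 m/s
Tip speed ratio:
  TSR = v_tip / v_wind = 92.614 / 12.8 = 7.235

7.235


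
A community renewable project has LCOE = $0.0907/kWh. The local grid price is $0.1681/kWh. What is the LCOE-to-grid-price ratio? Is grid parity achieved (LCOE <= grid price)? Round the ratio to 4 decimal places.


Compare LCOE to grid price:
  LCOE = $0.0907/kWh, Grid price = $0.1681/kWh
  Ratio = LCOE / grid_price = 0.0907 / 0.1681 = 0.5396
  Grid parity achieved (ratio <= 1)? yes

0.5396


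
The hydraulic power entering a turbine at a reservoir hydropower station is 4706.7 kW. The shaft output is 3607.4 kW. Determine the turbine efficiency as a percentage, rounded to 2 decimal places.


Turbine efficiency = (output power / input power) * 100
eta = (3607.4 / 4706.7) * 100
eta = 76.64%

76.64


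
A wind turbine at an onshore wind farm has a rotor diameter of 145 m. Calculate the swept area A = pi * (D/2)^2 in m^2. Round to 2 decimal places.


Compute the rotor radius:
  r = D / 2 = 145 / 2 = 72.5 m
Calculate swept area:
  A = pi * r^2 = pi * 72.5^2
  A = 16513.00 m^2

16513.00


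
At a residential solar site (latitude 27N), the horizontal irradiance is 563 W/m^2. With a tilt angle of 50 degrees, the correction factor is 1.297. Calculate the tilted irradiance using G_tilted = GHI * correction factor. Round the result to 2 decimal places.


Identify the given values:
  GHI = 563 W/m^2, tilt correction factor = 1.297
Apply the formula G_tilted = GHI * factor:
  G_tilted = 563 * 1.297
  G_tilted = 730.21 W/m^2

730.21


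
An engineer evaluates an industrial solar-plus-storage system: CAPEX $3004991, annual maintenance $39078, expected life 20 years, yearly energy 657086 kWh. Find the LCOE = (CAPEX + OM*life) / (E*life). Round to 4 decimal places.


Total cost = CAPEX + OM * lifetime = 3004991 + 39078 * 20 = 3004991 + 781560 = 3786551
Total generation = annual * lifetime = 657086 * 20 = 13141720 kWh
LCOE = 3786551 / 13141720
LCOE = 0.2881 $/kWh

0.2881
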